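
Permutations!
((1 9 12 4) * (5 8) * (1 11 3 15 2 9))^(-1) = (2 15 3 11 4 12 9)(5 8) = [0, 1, 15, 11, 12, 8, 6, 7, 5, 2, 10, 4, 9, 13, 14, 3]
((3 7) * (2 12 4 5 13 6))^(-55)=[0, 1, 6, 7, 12, 4, 13, 3, 8, 9, 10, 11, 2, 5]=(2 6 13 5 4 12)(3 7)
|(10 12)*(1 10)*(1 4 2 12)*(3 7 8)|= |(1 10)(2 12 4)(3 7 8)|= 6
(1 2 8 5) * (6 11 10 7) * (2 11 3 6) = (1 11 10 7 2 8 5)(3 6) = [0, 11, 8, 6, 4, 1, 3, 2, 5, 9, 7, 10]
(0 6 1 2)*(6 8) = (0 8 6 1 2) = [8, 2, 0, 3, 4, 5, 1, 7, 6]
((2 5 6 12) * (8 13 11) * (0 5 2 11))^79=[6, 1, 2, 3, 4, 12, 11, 7, 0, 9, 10, 13, 8, 5]=(0 6 11 13 5 12 8)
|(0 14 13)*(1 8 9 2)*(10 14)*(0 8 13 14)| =|(14)(0 10)(1 13 8 9 2)| =10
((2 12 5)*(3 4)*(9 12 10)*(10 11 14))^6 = (2 5 12 9 10 14 11) = [0, 1, 5, 3, 4, 12, 6, 7, 8, 10, 14, 2, 9, 13, 11]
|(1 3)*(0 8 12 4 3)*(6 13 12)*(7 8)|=9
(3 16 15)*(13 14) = (3 16 15)(13 14) = [0, 1, 2, 16, 4, 5, 6, 7, 8, 9, 10, 11, 12, 14, 13, 3, 15]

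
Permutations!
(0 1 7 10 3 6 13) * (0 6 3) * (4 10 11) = (0 1 7 11 4 10)(6 13) = [1, 7, 2, 3, 10, 5, 13, 11, 8, 9, 0, 4, 12, 6]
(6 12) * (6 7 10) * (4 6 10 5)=(4 6 12 7 5)=[0, 1, 2, 3, 6, 4, 12, 5, 8, 9, 10, 11, 7]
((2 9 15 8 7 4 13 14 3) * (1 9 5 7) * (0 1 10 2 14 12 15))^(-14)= [1, 9, 13, 3, 8, 12, 6, 15, 7, 0, 4, 11, 2, 10, 14, 5]= (0 1 9)(2 13 10 4 8 7 15 5 12)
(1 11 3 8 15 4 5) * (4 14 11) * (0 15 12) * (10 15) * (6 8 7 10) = (0 6 8 12)(1 4 5)(3 7 10 15 14 11) = [6, 4, 2, 7, 5, 1, 8, 10, 12, 9, 15, 3, 0, 13, 11, 14]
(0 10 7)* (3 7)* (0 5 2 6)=(0 10 3 7 5 2 6)=[10, 1, 6, 7, 4, 2, 0, 5, 8, 9, 3]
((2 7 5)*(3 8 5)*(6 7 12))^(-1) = (2 5 8 3 7 6 12) = [0, 1, 5, 7, 4, 8, 12, 6, 3, 9, 10, 11, 2]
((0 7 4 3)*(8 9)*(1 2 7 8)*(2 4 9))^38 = (0 4 9 2)(1 7 8 3) = [4, 7, 0, 1, 9, 5, 6, 8, 3, 2]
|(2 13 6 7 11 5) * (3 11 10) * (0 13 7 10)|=9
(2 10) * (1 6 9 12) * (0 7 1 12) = (12)(0 7 1 6 9)(2 10) = [7, 6, 10, 3, 4, 5, 9, 1, 8, 0, 2, 11, 12]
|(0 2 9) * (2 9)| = 2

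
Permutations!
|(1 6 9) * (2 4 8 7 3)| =|(1 6 9)(2 4 8 7 3)| =15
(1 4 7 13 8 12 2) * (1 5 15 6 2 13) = [0, 4, 5, 3, 7, 15, 2, 1, 12, 9, 10, 11, 13, 8, 14, 6] = (1 4 7)(2 5 15 6)(8 12 13)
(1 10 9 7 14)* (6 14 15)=(1 10 9 7 15 6 14)=[0, 10, 2, 3, 4, 5, 14, 15, 8, 7, 9, 11, 12, 13, 1, 6]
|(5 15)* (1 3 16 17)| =4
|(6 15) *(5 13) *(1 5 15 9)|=6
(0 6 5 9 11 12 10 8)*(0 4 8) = (0 6 5 9 11 12 10)(4 8) = [6, 1, 2, 3, 8, 9, 5, 7, 4, 11, 0, 12, 10]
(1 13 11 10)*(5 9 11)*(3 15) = (1 13 5 9 11 10)(3 15) = [0, 13, 2, 15, 4, 9, 6, 7, 8, 11, 1, 10, 12, 5, 14, 3]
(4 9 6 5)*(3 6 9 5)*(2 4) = (9)(2 4 5)(3 6) = [0, 1, 4, 6, 5, 2, 3, 7, 8, 9]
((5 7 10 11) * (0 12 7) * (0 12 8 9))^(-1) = [9, 1, 2, 3, 4, 11, 6, 12, 0, 8, 7, 10, 5] = (0 9 8)(5 11 10 7 12)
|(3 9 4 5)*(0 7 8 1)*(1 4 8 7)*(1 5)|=7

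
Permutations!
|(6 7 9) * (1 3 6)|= |(1 3 6 7 9)|= 5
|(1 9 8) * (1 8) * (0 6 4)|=6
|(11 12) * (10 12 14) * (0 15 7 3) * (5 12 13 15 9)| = |(0 9 5 12 11 14 10 13 15 7 3)| = 11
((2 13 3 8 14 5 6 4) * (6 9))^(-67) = (2 5 13 9 3 6 8 4 14) = [0, 1, 5, 6, 14, 13, 8, 7, 4, 3, 10, 11, 12, 9, 2]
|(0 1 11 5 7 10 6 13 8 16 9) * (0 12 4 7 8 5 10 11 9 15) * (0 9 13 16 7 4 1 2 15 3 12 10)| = |(0 2 15 9 10 6 16 3 12 1 13 5 8 7 11)| = 15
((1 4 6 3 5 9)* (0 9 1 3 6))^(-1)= [4, 5, 2, 9, 1, 3, 6, 7, 8, 0]= (0 4 1 5 3 9)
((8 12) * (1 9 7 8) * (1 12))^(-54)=(12)(1 7)(8 9)=[0, 7, 2, 3, 4, 5, 6, 1, 9, 8, 10, 11, 12]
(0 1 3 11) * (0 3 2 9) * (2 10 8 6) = (0 1 10 8 6 2 9)(3 11) = [1, 10, 9, 11, 4, 5, 2, 7, 6, 0, 8, 3]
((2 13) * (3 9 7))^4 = (13)(3 9 7) = [0, 1, 2, 9, 4, 5, 6, 3, 8, 7, 10, 11, 12, 13]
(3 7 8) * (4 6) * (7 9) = (3 9 7 8)(4 6) = [0, 1, 2, 9, 6, 5, 4, 8, 3, 7]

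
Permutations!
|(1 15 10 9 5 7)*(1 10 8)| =12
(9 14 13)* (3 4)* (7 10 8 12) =(3 4)(7 10 8 12)(9 14 13) =[0, 1, 2, 4, 3, 5, 6, 10, 12, 14, 8, 11, 7, 9, 13]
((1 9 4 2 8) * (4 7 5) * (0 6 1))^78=(0 4 9)(1 8 5)(2 7 6)=[4, 8, 7, 3, 9, 1, 2, 6, 5, 0]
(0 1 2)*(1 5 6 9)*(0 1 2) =[5, 0, 1, 3, 4, 6, 9, 7, 8, 2] =(0 5 6 9 2 1)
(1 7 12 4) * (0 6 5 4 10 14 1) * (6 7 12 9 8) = (0 7 9 8 6 5 4)(1 12 10 14) = [7, 12, 2, 3, 0, 4, 5, 9, 6, 8, 14, 11, 10, 13, 1]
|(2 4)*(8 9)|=2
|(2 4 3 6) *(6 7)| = 5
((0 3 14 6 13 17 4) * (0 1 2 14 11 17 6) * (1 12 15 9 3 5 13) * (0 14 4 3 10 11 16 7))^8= (0 15)(1 17)(2 3)(4 16)(5 9)(6 11)(7 12)(10 13)= [15, 17, 3, 2, 16, 9, 11, 12, 8, 5, 13, 6, 7, 10, 14, 0, 4, 1]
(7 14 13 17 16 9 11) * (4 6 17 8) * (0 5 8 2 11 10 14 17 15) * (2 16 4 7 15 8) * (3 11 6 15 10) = (0 5 2 6 8 7 17 4 15)(3 11 10 14 13 16 9) = [5, 1, 6, 11, 15, 2, 8, 17, 7, 3, 14, 10, 12, 16, 13, 0, 9, 4]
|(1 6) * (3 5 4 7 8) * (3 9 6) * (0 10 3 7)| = 5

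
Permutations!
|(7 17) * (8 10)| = 2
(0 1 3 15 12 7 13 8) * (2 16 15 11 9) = (0 1 3 11 9 2 16 15 12 7 13 8) = [1, 3, 16, 11, 4, 5, 6, 13, 0, 2, 10, 9, 7, 8, 14, 12, 15]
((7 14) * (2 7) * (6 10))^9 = (14)(6 10) = [0, 1, 2, 3, 4, 5, 10, 7, 8, 9, 6, 11, 12, 13, 14]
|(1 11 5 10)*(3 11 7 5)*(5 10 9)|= |(1 7 10)(3 11)(5 9)|= 6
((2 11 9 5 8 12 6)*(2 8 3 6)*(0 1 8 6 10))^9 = (0 10 3 5 9 11 2 12 8 1) = [10, 0, 12, 5, 4, 9, 6, 7, 1, 11, 3, 2, 8]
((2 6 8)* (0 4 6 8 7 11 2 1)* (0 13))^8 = [13, 8, 11, 3, 0, 5, 4, 6, 2, 9, 10, 7, 12, 1] = (0 13 1 8 2 11 7 6 4)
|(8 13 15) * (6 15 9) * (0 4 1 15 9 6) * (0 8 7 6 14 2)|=|(0 4 1 15 7 6 9 8 13 14 2)|=11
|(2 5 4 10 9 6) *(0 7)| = 6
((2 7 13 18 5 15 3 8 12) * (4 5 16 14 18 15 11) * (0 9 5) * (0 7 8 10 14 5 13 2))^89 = [5, 1, 14, 2, 3, 13, 6, 10, 18, 11, 8, 15, 16, 4, 12, 7, 9, 17, 0] = (0 5 13 4 3 2 14 12 16 9 11 15 7 10 8 18)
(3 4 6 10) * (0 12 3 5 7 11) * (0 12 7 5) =(0 7 11 12 3 4 6 10) =[7, 1, 2, 4, 6, 5, 10, 11, 8, 9, 0, 12, 3]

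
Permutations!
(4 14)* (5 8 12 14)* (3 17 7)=(3 17 7)(4 5 8 12 14)=[0, 1, 2, 17, 5, 8, 6, 3, 12, 9, 10, 11, 14, 13, 4, 15, 16, 7]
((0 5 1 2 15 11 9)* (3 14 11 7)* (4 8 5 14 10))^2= (0 11)(1 15 3 4 5 2 7 10 8)(9 14)= [11, 15, 7, 4, 5, 2, 6, 10, 1, 14, 8, 0, 12, 13, 9, 3]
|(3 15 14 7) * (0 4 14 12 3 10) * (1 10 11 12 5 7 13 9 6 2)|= |(0 4 14 13 9 6 2 1 10)(3 15 5 7 11 12)|= 18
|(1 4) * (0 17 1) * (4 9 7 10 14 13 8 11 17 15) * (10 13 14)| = |(0 15 4)(1 9 7 13 8 11 17)| = 21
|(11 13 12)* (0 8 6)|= 3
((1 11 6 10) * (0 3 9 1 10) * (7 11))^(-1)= [6, 9, 2, 0, 4, 5, 11, 1, 8, 3, 10, 7]= (0 6 11 7 1 9 3)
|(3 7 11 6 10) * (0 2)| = |(0 2)(3 7 11 6 10)| = 10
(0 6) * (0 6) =(6) =[0, 1, 2, 3, 4, 5, 6]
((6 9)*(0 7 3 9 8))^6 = (9) = [0, 1, 2, 3, 4, 5, 6, 7, 8, 9]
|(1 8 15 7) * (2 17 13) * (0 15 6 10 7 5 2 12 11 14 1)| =|(0 15 5 2 17 13 12 11 14 1 8 6 10 7)| =14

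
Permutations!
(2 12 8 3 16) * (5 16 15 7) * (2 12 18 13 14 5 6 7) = (2 18 13 14 5 16 12 8 3 15)(6 7) = [0, 1, 18, 15, 4, 16, 7, 6, 3, 9, 10, 11, 8, 14, 5, 2, 12, 17, 13]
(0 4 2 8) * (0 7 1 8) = (0 4 2)(1 8 7) = [4, 8, 0, 3, 2, 5, 6, 1, 7]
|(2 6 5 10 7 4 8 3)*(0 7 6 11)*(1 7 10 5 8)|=21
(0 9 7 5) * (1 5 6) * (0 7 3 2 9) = (1 5 7 6)(2 9 3) = [0, 5, 9, 2, 4, 7, 1, 6, 8, 3]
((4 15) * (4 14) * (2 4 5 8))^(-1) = (2 8 5 14 15 4) = [0, 1, 8, 3, 2, 14, 6, 7, 5, 9, 10, 11, 12, 13, 15, 4]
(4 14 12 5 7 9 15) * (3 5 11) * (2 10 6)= (2 10 6)(3 5 7 9 15 4 14 12 11)= [0, 1, 10, 5, 14, 7, 2, 9, 8, 15, 6, 3, 11, 13, 12, 4]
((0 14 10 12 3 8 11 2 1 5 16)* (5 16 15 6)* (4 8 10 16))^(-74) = [14, 4, 1, 10, 8, 15, 5, 7, 11, 9, 12, 2, 3, 13, 16, 6, 0] = (0 14 16)(1 4 8 11 2)(3 10 12)(5 15 6)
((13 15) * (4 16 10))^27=[0, 1, 2, 3, 4, 5, 6, 7, 8, 9, 10, 11, 12, 15, 14, 13, 16]=(16)(13 15)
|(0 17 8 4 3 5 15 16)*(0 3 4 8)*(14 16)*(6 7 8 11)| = 20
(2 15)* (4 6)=[0, 1, 15, 3, 6, 5, 4, 7, 8, 9, 10, 11, 12, 13, 14, 2]=(2 15)(4 6)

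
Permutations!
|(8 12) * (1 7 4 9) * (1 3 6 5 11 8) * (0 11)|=|(0 11 8 12 1 7 4 9 3 6 5)|=11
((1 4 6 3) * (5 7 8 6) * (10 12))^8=(12)(1 4 5 7 8 6 3)=[0, 4, 2, 1, 5, 7, 3, 8, 6, 9, 10, 11, 12]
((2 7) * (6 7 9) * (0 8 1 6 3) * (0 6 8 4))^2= (2 3 7 9 6)= [0, 1, 3, 7, 4, 5, 2, 9, 8, 6]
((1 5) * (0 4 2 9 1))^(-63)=(0 9)(1 4)(2 5)=[9, 4, 5, 3, 1, 2, 6, 7, 8, 0]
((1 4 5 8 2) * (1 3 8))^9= (8)= [0, 1, 2, 3, 4, 5, 6, 7, 8]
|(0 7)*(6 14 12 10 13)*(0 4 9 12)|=|(0 7 4 9 12 10 13 6 14)|=9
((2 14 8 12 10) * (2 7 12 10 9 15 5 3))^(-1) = (2 3 5 15 9 12 7 10 8 14) = [0, 1, 3, 5, 4, 15, 6, 10, 14, 12, 8, 11, 7, 13, 2, 9]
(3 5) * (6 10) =[0, 1, 2, 5, 4, 3, 10, 7, 8, 9, 6] =(3 5)(6 10)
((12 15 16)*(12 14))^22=(12 16)(14 15)=[0, 1, 2, 3, 4, 5, 6, 7, 8, 9, 10, 11, 16, 13, 15, 14, 12]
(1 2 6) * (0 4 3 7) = (0 4 3 7)(1 2 6) = [4, 2, 6, 7, 3, 5, 1, 0]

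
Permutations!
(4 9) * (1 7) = (1 7)(4 9) = [0, 7, 2, 3, 9, 5, 6, 1, 8, 4]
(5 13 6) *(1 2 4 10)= [0, 2, 4, 3, 10, 13, 5, 7, 8, 9, 1, 11, 12, 6]= (1 2 4 10)(5 13 6)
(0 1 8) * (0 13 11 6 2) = (0 1 8 13 11 6 2) = [1, 8, 0, 3, 4, 5, 2, 7, 13, 9, 10, 6, 12, 11]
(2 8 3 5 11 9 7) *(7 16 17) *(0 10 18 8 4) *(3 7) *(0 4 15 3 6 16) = [10, 1, 15, 5, 4, 11, 16, 2, 7, 0, 18, 9, 12, 13, 14, 3, 17, 6, 8] = (0 10 18 8 7 2 15 3 5 11 9)(6 16 17)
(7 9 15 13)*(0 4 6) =[4, 1, 2, 3, 6, 5, 0, 9, 8, 15, 10, 11, 12, 7, 14, 13] =(0 4 6)(7 9 15 13)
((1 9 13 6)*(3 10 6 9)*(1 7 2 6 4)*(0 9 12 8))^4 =(0 8 12 13 9)(2 6 7) =[8, 1, 6, 3, 4, 5, 7, 2, 12, 0, 10, 11, 13, 9]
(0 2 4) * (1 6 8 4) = (0 2 1 6 8 4) = [2, 6, 1, 3, 0, 5, 8, 7, 4]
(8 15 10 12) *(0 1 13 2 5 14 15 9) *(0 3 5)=(0 1 13 2)(3 5 14 15 10 12 8 9)=[1, 13, 0, 5, 4, 14, 6, 7, 9, 3, 12, 11, 8, 2, 15, 10]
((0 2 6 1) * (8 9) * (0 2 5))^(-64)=(9)(1 6 2)=[0, 6, 1, 3, 4, 5, 2, 7, 8, 9]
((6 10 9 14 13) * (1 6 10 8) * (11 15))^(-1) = (1 8 6)(9 10 13 14)(11 15) = [0, 8, 2, 3, 4, 5, 1, 7, 6, 10, 13, 15, 12, 14, 9, 11]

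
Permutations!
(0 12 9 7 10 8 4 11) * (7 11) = (0 12 9 11)(4 7 10 8) = [12, 1, 2, 3, 7, 5, 6, 10, 4, 11, 8, 0, 9]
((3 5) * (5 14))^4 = (3 14 5) = [0, 1, 2, 14, 4, 3, 6, 7, 8, 9, 10, 11, 12, 13, 5]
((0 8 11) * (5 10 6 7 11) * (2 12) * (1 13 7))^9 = (13)(2 12) = [0, 1, 12, 3, 4, 5, 6, 7, 8, 9, 10, 11, 2, 13]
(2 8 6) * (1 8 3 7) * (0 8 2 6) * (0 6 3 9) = (0 8 6 3 7 1 2 9) = [8, 2, 9, 7, 4, 5, 3, 1, 6, 0]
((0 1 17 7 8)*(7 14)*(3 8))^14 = (17) = [0, 1, 2, 3, 4, 5, 6, 7, 8, 9, 10, 11, 12, 13, 14, 15, 16, 17]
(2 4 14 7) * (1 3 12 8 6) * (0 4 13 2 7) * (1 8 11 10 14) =(0 4 1 3 12 11 10 14)(2 13)(6 8) =[4, 3, 13, 12, 1, 5, 8, 7, 6, 9, 14, 10, 11, 2, 0]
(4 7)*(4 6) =(4 7 6) =[0, 1, 2, 3, 7, 5, 4, 6]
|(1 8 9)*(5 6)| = 6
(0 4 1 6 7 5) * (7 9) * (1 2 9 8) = (0 4 2 9 7 5)(1 6 8) = [4, 6, 9, 3, 2, 0, 8, 5, 1, 7]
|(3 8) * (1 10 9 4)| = 4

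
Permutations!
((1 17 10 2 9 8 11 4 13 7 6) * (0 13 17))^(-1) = [1, 6, 10, 3, 11, 5, 7, 13, 9, 2, 17, 8, 12, 0, 14, 15, 16, 4] = (0 1 6 7 13)(2 10 17 4 11 8 9)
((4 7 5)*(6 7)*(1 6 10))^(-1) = [0, 10, 2, 3, 5, 7, 1, 6, 8, 9, 4] = (1 10 4 5 7 6)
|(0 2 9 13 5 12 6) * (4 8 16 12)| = |(0 2 9 13 5 4 8 16 12 6)| = 10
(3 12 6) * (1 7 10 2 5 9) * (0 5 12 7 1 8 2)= (0 5 9 8 2 12 6 3 7 10)= [5, 1, 12, 7, 4, 9, 3, 10, 2, 8, 0, 11, 6]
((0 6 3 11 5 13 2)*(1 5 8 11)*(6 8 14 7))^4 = (0 7 5 8 6 13 11 3 2 14 1) = [7, 0, 14, 2, 4, 8, 13, 5, 6, 9, 10, 3, 12, 11, 1]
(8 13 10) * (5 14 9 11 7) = (5 14 9 11 7)(8 13 10) = [0, 1, 2, 3, 4, 14, 6, 5, 13, 11, 8, 7, 12, 10, 9]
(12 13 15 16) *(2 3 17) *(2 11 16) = (2 3 17 11 16 12 13 15) = [0, 1, 3, 17, 4, 5, 6, 7, 8, 9, 10, 16, 13, 15, 14, 2, 12, 11]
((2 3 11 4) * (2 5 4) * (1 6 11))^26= [0, 6, 3, 1, 4, 5, 11, 7, 8, 9, 10, 2]= (1 6 11 2 3)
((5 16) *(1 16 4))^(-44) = (16) = [0, 1, 2, 3, 4, 5, 6, 7, 8, 9, 10, 11, 12, 13, 14, 15, 16]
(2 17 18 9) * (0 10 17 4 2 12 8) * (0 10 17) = (0 17 18 9 12 8 10)(2 4) = [17, 1, 4, 3, 2, 5, 6, 7, 10, 12, 0, 11, 8, 13, 14, 15, 16, 18, 9]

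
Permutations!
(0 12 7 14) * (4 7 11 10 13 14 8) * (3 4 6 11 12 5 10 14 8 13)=(0 5 10 3 4 7 13 8 6 11 14)=[5, 1, 2, 4, 7, 10, 11, 13, 6, 9, 3, 14, 12, 8, 0]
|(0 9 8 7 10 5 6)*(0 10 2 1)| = 6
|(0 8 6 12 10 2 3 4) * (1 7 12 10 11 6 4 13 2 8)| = 9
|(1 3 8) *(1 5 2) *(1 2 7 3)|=4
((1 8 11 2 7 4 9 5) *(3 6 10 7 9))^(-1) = (1 5 9 2 11 8)(3 4 7 10 6) = [0, 5, 11, 4, 7, 9, 3, 10, 1, 2, 6, 8]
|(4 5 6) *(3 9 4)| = |(3 9 4 5 6)| = 5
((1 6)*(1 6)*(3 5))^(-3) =[0, 1, 2, 5, 4, 3, 6] =(6)(3 5)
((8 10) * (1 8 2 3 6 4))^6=(1 4 6 3 2 10 8)=[0, 4, 10, 2, 6, 5, 3, 7, 1, 9, 8]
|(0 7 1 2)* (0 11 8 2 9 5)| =|(0 7 1 9 5)(2 11 8)| =15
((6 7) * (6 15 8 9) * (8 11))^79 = (6 7 15 11 8 9) = [0, 1, 2, 3, 4, 5, 7, 15, 9, 6, 10, 8, 12, 13, 14, 11]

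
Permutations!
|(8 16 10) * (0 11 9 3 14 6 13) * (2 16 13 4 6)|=|(0 11 9 3 14 2 16 10 8 13)(4 6)|=10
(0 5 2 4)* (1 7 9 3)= (0 5 2 4)(1 7 9 3)= [5, 7, 4, 1, 0, 2, 6, 9, 8, 3]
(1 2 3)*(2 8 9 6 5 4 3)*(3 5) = (1 8 9 6 3)(4 5) = [0, 8, 2, 1, 5, 4, 3, 7, 9, 6]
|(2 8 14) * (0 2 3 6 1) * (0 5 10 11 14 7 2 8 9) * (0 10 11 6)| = |(0 8 7 2 9 10 6 1 5 11 14 3)| = 12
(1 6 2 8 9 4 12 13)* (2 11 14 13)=[0, 6, 8, 3, 12, 5, 11, 7, 9, 4, 10, 14, 2, 1, 13]=(1 6 11 14 13)(2 8 9 4 12)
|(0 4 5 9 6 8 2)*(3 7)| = |(0 4 5 9 6 8 2)(3 7)| = 14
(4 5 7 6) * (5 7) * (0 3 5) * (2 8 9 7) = [3, 1, 8, 5, 2, 0, 4, 6, 9, 7] = (0 3 5)(2 8 9 7 6 4)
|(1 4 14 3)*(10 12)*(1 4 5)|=|(1 5)(3 4 14)(10 12)|=6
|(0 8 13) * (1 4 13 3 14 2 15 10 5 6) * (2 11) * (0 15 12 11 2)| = 7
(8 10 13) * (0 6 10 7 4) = [6, 1, 2, 3, 0, 5, 10, 4, 7, 9, 13, 11, 12, 8] = (0 6 10 13 8 7 4)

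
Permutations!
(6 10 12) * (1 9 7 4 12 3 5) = (1 9 7 4 12 6 10 3 5) = [0, 9, 2, 5, 12, 1, 10, 4, 8, 7, 3, 11, 6]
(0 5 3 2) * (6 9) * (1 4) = (0 5 3 2)(1 4)(6 9) = [5, 4, 0, 2, 1, 3, 9, 7, 8, 6]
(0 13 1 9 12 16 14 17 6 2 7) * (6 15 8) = (0 13 1 9 12 16 14 17 15 8 6 2 7) = [13, 9, 7, 3, 4, 5, 2, 0, 6, 12, 10, 11, 16, 1, 17, 8, 14, 15]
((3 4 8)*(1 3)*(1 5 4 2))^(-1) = [0, 2, 3, 1, 5, 8, 6, 7, 4] = (1 2 3)(4 5 8)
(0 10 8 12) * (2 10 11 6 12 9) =(0 11 6 12)(2 10 8 9) =[11, 1, 10, 3, 4, 5, 12, 7, 9, 2, 8, 6, 0]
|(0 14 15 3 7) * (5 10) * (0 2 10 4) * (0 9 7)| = |(0 14 15 3)(2 10 5 4 9 7)| = 12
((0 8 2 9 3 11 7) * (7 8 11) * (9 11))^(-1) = (0 7 3 9)(2 8 11) = [7, 1, 8, 9, 4, 5, 6, 3, 11, 0, 10, 2]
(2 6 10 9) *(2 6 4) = (2 4)(6 10 9) = [0, 1, 4, 3, 2, 5, 10, 7, 8, 6, 9]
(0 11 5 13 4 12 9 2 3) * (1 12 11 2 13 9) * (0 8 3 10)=[2, 12, 10, 8, 11, 9, 6, 7, 3, 13, 0, 5, 1, 4]=(0 2 10)(1 12)(3 8)(4 11 5 9 13)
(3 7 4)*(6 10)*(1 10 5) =[0, 10, 2, 7, 3, 1, 5, 4, 8, 9, 6] =(1 10 6 5)(3 7 4)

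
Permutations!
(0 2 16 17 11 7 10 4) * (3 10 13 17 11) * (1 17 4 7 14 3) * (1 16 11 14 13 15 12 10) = (0 2 11 13 4)(1 17 16 14 3)(7 15 12 10) = [2, 17, 11, 1, 0, 5, 6, 15, 8, 9, 7, 13, 10, 4, 3, 12, 14, 16]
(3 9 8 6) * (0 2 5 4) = (0 2 5 4)(3 9 8 6) = [2, 1, 5, 9, 0, 4, 3, 7, 6, 8]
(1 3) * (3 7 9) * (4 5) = (1 7 9 3)(4 5) = [0, 7, 2, 1, 5, 4, 6, 9, 8, 3]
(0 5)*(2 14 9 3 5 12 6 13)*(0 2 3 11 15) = (0 12 6 13 3 5 2 14 9 11 15) = [12, 1, 14, 5, 4, 2, 13, 7, 8, 11, 10, 15, 6, 3, 9, 0]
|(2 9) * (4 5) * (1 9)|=6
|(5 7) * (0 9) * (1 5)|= 6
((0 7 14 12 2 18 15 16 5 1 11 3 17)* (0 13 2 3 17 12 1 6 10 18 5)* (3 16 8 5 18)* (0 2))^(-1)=(0 13 17 11 1 14 7)(2 16 12 3 10 6 5 8 15 18)=[13, 14, 16, 10, 4, 8, 5, 0, 15, 9, 6, 1, 3, 17, 7, 18, 12, 11, 2]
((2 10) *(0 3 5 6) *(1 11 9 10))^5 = (11)(0 3 5 6) = [3, 1, 2, 5, 4, 6, 0, 7, 8, 9, 10, 11]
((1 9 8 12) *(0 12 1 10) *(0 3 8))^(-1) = (0 9 1 8 3 10 12) = [9, 8, 2, 10, 4, 5, 6, 7, 3, 1, 12, 11, 0]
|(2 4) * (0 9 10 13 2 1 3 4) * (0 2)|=|(0 9 10 13)(1 3 4)|=12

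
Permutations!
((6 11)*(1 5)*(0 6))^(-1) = (0 11 6)(1 5) = [11, 5, 2, 3, 4, 1, 0, 7, 8, 9, 10, 6]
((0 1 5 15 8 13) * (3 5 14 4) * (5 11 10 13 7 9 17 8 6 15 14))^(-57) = (0 11 14)(1 10 4)(3 5 13)(6 15)(7 8 17 9) = [11, 10, 2, 5, 1, 13, 15, 8, 17, 7, 4, 14, 12, 3, 0, 6, 16, 9]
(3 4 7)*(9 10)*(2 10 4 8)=(2 10 9 4 7 3 8)=[0, 1, 10, 8, 7, 5, 6, 3, 2, 4, 9]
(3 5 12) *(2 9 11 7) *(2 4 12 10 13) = (2 9 11 7 4 12 3 5 10 13) = [0, 1, 9, 5, 12, 10, 6, 4, 8, 11, 13, 7, 3, 2]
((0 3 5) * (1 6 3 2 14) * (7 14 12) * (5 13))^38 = (0 13 6 14 12)(1 7 2 5 3) = [13, 7, 5, 1, 4, 3, 14, 2, 8, 9, 10, 11, 0, 6, 12]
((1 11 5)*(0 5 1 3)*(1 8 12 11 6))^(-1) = (0 3 5)(1 6)(8 11 12) = [3, 6, 2, 5, 4, 0, 1, 7, 11, 9, 10, 12, 8]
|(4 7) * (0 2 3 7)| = 5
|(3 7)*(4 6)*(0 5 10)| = 6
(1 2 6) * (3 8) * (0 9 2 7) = (0 9 2 6 1 7)(3 8) = [9, 7, 6, 8, 4, 5, 1, 0, 3, 2]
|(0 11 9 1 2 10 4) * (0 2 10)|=|(0 11 9 1 10 4 2)|=7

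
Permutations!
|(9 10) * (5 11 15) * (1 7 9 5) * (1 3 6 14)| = 10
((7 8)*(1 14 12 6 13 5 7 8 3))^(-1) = [0, 3, 2, 7, 4, 13, 12, 5, 8, 9, 10, 11, 14, 6, 1] = (1 3 7 5 13 6 12 14)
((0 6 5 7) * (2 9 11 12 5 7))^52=(0 6 7)(2 11 5 9 12)=[6, 1, 11, 3, 4, 9, 7, 0, 8, 12, 10, 5, 2]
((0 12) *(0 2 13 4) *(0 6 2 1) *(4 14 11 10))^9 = (2 14 10 6 13 11 4) = [0, 1, 14, 3, 2, 5, 13, 7, 8, 9, 6, 4, 12, 11, 10]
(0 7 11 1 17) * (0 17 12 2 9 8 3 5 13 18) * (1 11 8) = (0 7 8 3 5 13 18)(1 12 2 9) = [7, 12, 9, 5, 4, 13, 6, 8, 3, 1, 10, 11, 2, 18, 14, 15, 16, 17, 0]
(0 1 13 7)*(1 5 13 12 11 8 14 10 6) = [5, 12, 2, 3, 4, 13, 1, 0, 14, 9, 6, 8, 11, 7, 10] = (0 5 13 7)(1 12 11 8 14 10 6)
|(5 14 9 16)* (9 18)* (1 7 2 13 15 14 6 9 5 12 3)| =|(1 7 2 13 15 14 18 5 6 9 16 12 3)| =13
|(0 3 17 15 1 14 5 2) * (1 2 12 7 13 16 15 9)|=13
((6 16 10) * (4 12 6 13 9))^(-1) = (4 9 13 10 16 6 12) = [0, 1, 2, 3, 9, 5, 12, 7, 8, 13, 16, 11, 4, 10, 14, 15, 6]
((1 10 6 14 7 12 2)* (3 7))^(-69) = [0, 14, 6, 2, 4, 5, 7, 1, 8, 9, 3, 11, 10, 13, 12] = (1 14 12 10 3 2 6 7)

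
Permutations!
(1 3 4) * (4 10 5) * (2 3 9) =[0, 9, 3, 10, 1, 4, 6, 7, 8, 2, 5] =(1 9 2 3 10 5 4)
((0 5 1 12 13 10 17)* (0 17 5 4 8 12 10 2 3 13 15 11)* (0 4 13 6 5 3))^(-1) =(17)(0 2 13)(1 5 6 3 10)(4 11 15 12 8) =[2, 5, 13, 10, 11, 6, 3, 7, 4, 9, 1, 15, 8, 0, 14, 12, 16, 17]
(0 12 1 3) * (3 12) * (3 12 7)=(0 12 1 7 3)=[12, 7, 2, 0, 4, 5, 6, 3, 8, 9, 10, 11, 1]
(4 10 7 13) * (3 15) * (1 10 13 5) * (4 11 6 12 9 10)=(1 4 13 11 6 12 9 10 7 5)(3 15)=[0, 4, 2, 15, 13, 1, 12, 5, 8, 10, 7, 6, 9, 11, 14, 3]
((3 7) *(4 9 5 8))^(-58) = (4 5)(8 9) = [0, 1, 2, 3, 5, 4, 6, 7, 9, 8]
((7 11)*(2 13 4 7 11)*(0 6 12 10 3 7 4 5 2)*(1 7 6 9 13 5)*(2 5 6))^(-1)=(0 7 1 13 9)(2 3 10 12 6)=[7, 13, 3, 10, 4, 5, 2, 1, 8, 0, 12, 11, 6, 9]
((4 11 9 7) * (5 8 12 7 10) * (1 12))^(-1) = [0, 8, 2, 3, 7, 10, 6, 12, 5, 11, 9, 4, 1] = (1 8 5 10 9 11 4 7 12)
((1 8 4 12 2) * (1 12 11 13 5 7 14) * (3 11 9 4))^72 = [0, 1, 2, 3, 4, 5, 6, 7, 8, 9, 10, 11, 12, 13, 14] = (14)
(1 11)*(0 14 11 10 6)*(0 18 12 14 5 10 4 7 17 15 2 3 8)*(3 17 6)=[5, 4, 17, 8, 7, 10, 18, 6, 0, 9, 3, 1, 14, 13, 11, 2, 16, 15, 12]=(0 5 10 3 8)(1 4 7 6 18 12 14 11)(2 17 15)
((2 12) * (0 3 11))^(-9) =(2 12) =[0, 1, 12, 3, 4, 5, 6, 7, 8, 9, 10, 11, 2]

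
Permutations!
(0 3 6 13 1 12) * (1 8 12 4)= (0 3 6 13 8 12)(1 4)= [3, 4, 2, 6, 1, 5, 13, 7, 12, 9, 10, 11, 0, 8]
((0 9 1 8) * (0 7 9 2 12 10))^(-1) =(0 10 12 2)(1 9 7 8) =[10, 9, 0, 3, 4, 5, 6, 8, 1, 7, 12, 11, 2]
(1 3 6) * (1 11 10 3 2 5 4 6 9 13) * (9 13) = (1 2 5 4 6 11 10 3 13) = [0, 2, 5, 13, 6, 4, 11, 7, 8, 9, 3, 10, 12, 1]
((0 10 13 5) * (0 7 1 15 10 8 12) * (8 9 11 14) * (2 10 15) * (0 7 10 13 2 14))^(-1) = (15)(0 11 9)(1 7 12 8 14)(2 10 5 13) = [11, 7, 10, 3, 4, 13, 6, 12, 14, 0, 5, 9, 8, 2, 1, 15]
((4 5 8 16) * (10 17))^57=[0, 1, 2, 3, 5, 8, 6, 7, 16, 9, 17, 11, 12, 13, 14, 15, 4, 10]=(4 5 8 16)(10 17)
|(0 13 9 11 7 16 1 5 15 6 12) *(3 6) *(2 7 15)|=40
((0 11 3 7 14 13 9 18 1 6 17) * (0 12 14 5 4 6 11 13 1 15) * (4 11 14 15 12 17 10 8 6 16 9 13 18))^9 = (0 18 12 15)(1 14)(3 7 5 11) = [18, 14, 2, 7, 4, 11, 6, 5, 8, 9, 10, 3, 15, 13, 1, 0, 16, 17, 12]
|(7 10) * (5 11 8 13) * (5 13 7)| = 5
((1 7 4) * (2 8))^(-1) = (1 4 7)(2 8) = [0, 4, 8, 3, 7, 5, 6, 1, 2]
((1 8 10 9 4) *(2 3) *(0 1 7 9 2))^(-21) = (0 10)(1 2)(3 8) = [10, 2, 1, 8, 4, 5, 6, 7, 3, 9, 0]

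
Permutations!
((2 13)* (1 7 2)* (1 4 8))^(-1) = (1 8 4 13 2 7) = [0, 8, 7, 3, 13, 5, 6, 1, 4, 9, 10, 11, 12, 2]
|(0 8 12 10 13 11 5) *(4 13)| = |(0 8 12 10 4 13 11 5)| = 8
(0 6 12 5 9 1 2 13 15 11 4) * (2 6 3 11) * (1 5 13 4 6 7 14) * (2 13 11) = (0 3 2 4)(1 7 14)(5 9)(6 12 11)(13 15) = [3, 7, 4, 2, 0, 9, 12, 14, 8, 5, 10, 6, 11, 15, 1, 13]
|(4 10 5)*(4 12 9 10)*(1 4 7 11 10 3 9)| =|(1 4 7 11 10 5 12)(3 9)| =14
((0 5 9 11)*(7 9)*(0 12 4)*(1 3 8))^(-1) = (0 4 12 11 9 7 5)(1 8 3) = [4, 8, 2, 1, 12, 0, 6, 5, 3, 7, 10, 9, 11]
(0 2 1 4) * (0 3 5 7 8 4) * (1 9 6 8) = [2, 0, 9, 5, 3, 7, 8, 1, 4, 6] = (0 2 9 6 8 4 3 5 7 1)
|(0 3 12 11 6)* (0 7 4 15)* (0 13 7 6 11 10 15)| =|(0 3 12 10 15 13 7 4)| =8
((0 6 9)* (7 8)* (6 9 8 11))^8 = (11) = [0, 1, 2, 3, 4, 5, 6, 7, 8, 9, 10, 11]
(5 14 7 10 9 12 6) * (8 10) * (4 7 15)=(4 7 8 10 9 12 6 5 14 15)=[0, 1, 2, 3, 7, 14, 5, 8, 10, 12, 9, 11, 6, 13, 15, 4]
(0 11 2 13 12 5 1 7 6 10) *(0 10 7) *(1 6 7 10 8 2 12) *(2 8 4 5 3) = (0 11 12 3 2 13 1)(4 5 6 10) = [11, 0, 13, 2, 5, 6, 10, 7, 8, 9, 4, 12, 3, 1]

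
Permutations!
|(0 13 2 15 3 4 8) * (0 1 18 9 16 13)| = |(1 18 9 16 13 2 15 3 4 8)| = 10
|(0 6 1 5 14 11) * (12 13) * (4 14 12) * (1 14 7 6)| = |(0 1 5 12 13 4 7 6 14 11)| = 10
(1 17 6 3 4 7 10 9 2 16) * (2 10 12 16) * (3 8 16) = (1 17 6 8 16)(3 4 7 12)(9 10) = [0, 17, 2, 4, 7, 5, 8, 12, 16, 10, 9, 11, 3, 13, 14, 15, 1, 6]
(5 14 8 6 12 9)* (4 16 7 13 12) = [0, 1, 2, 3, 16, 14, 4, 13, 6, 5, 10, 11, 9, 12, 8, 15, 7] = (4 16 7 13 12 9 5 14 8 6)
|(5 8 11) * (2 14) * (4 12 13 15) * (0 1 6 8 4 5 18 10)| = |(0 1 6 8 11 18 10)(2 14)(4 12 13 15 5)| = 70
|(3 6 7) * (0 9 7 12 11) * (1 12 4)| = |(0 9 7 3 6 4 1 12 11)| = 9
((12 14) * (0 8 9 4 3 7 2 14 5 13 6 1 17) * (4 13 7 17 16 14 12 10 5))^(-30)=[9, 14, 4, 0, 17, 2, 16, 12, 13, 6, 7, 11, 3, 1, 5, 15, 10, 8]=(0 9 6 16 10 7 12 3)(1 14 5 2 4 17 8 13)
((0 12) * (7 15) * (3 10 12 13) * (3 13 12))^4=[0, 1, 2, 3, 4, 5, 6, 7, 8, 9, 10, 11, 12, 13, 14, 15]=(15)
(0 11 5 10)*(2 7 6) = (0 11 5 10)(2 7 6) = [11, 1, 7, 3, 4, 10, 2, 6, 8, 9, 0, 5]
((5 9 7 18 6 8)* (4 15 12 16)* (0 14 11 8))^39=[8, 1, 2, 3, 16, 18, 11, 0, 7, 6, 10, 9, 15, 13, 5, 4, 12, 17, 14]=(0 8 7)(4 16 12 15)(5 18 14)(6 11 9)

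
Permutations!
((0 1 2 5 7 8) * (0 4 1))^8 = (1 5 8)(2 7 4) = [0, 5, 7, 3, 2, 8, 6, 4, 1]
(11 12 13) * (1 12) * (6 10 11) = (1 12 13 6 10 11) = [0, 12, 2, 3, 4, 5, 10, 7, 8, 9, 11, 1, 13, 6]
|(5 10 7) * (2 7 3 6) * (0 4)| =6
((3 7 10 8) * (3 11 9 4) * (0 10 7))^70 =(11) =[0, 1, 2, 3, 4, 5, 6, 7, 8, 9, 10, 11]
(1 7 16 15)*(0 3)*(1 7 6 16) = (0 3)(1 6 16 15 7) = [3, 6, 2, 0, 4, 5, 16, 1, 8, 9, 10, 11, 12, 13, 14, 7, 15]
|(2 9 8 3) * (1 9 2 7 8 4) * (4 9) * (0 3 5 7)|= |(9)(0 3)(1 4)(5 7 8)|= 6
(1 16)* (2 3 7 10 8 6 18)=(1 16)(2 3 7 10 8 6 18)=[0, 16, 3, 7, 4, 5, 18, 10, 6, 9, 8, 11, 12, 13, 14, 15, 1, 17, 2]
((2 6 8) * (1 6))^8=(8)=[0, 1, 2, 3, 4, 5, 6, 7, 8]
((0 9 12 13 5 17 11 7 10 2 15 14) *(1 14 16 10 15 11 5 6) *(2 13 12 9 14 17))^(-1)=(0 14)(1 6 13 10 16 15 7 11 2 5 17)=[14, 6, 5, 3, 4, 17, 13, 11, 8, 9, 16, 2, 12, 10, 0, 7, 15, 1]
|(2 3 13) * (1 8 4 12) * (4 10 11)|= |(1 8 10 11 4 12)(2 3 13)|= 6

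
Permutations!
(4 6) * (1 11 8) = (1 11 8)(4 6) = [0, 11, 2, 3, 6, 5, 4, 7, 1, 9, 10, 8]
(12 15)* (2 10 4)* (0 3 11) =(0 3 11)(2 10 4)(12 15) =[3, 1, 10, 11, 2, 5, 6, 7, 8, 9, 4, 0, 15, 13, 14, 12]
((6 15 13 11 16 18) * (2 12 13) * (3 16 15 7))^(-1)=(2 15 11 13 12)(3 7 6 18 16)=[0, 1, 15, 7, 4, 5, 18, 6, 8, 9, 10, 13, 2, 12, 14, 11, 3, 17, 16]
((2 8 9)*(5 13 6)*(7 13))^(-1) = (2 9 8)(5 6 13 7) = [0, 1, 9, 3, 4, 6, 13, 5, 2, 8, 10, 11, 12, 7]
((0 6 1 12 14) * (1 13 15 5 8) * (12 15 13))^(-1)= (0 14 12 6)(1 8 5 15)= [14, 8, 2, 3, 4, 15, 0, 7, 5, 9, 10, 11, 6, 13, 12, 1]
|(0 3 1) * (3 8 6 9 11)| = 7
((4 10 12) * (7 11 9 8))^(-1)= (4 12 10)(7 8 9 11)= [0, 1, 2, 3, 12, 5, 6, 8, 9, 11, 4, 7, 10]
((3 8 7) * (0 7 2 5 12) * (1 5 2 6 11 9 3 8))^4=(0 11 5 8 3)(1 7 9 12 6)=[11, 7, 2, 0, 4, 8, 1, 9, 3, 12, 10, 5, 6]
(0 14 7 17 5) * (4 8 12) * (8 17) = (0 14 7 8 12 4 17 5) = [14, 1, 2, 3, 17, 0, 6, 8, 12, 9, 10, 11, 4, 13, 7, 15, 16, 5]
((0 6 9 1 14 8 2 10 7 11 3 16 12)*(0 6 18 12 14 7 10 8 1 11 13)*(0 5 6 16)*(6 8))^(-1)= [3, 14, 8, 11, 4, 13, 2, 1, 5, 6, 10, 9, 18, 7, 16, 15, 12, 17, 0]= (0 3 11 9 6 2 8 5 13 7 1 14 16 12 18)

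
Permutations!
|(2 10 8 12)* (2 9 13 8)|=4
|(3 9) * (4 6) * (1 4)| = |(1 4 6)(3 9)| = 6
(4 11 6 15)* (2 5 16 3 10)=(2 5 16 3 10)(4 11 6 15)=[0, 1, 5, 10, 11, 16, 15, 7, 8, 9, 2, 6, 12, 13, 14, 4, 3]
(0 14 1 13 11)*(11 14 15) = [15, 13, 2, 3, 4, 5, 6, 7, 8, 9, 10, 0, 12, 14, 1, 11] = (0 15 11)(1 13 14)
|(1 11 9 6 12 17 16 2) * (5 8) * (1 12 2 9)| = 6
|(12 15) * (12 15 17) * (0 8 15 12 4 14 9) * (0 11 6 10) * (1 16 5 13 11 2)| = |(0 8 15 12 17 4 14 9 2 1 16 5 13 11 6 10)| = 16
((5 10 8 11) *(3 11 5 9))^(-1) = (3 9 11)(5 8 10) = [0, 1, 2, 9, 4, 8, 6, 7, 10, 11, 5, 3]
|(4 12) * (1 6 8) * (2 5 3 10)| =12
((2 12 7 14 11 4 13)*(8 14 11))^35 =(2 13 4 11 7 12)(8 14) =[0, 1, 13, 3, 11, 5, 6, 12, 14, 9, 10, 7, 2, 4, 8]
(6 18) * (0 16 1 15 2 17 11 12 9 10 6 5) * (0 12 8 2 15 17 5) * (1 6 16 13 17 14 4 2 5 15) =[13, 14, 15, 3, 2, 12, 18, 7, 5, 10, 16, 8, 9, 17, 4, 1, 6, 11, 0] =(0 13 17 11 8 5 12 9 10 16 6 18)(1 14 4 2 15)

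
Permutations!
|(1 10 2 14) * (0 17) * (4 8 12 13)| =|(0 17)(1 10 2 14)(4 8 12 13)| =4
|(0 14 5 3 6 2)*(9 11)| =|(0 14 5 3 6 2)(9 11)| =6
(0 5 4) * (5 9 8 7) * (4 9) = (0 4)(5 9 8 7) = [4, 1, 2, 3, 0, 9, 6, 5, 7, 8]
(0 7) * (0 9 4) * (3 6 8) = (0 7 9 4)(3 6 8) = [7, 1, 2, 6, 0, 5, 8, 9, 3, 4]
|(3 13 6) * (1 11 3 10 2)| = |(1 11 3 13 6 10 2)| = 7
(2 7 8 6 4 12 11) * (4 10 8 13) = (2 7 13 4 12 11)(6 10 8) = [0, 1, 7, 3, 12, 5, 10, 13, 6, 9, 8, 2, 11, 4]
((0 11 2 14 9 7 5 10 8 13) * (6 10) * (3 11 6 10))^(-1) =(0 13 8 10 5 7 9 14 2 11 3 6) =[13, 1, 11, 6, 4, 7, 0, 9, 10, 14, 5, 3, 12, 8, 2]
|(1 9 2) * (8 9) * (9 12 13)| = |(1 8 12 13 9 2)| = 6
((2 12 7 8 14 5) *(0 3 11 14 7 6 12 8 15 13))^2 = [11, 1, 7, 14, 4, 8, 6, 13, 15, 9, 10, 5, 12, 3, 2, 0] = (0 11 5 8 15)(2 7 13 3 14)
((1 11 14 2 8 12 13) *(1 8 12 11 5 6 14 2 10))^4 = [0, 10, 11, 3, 4, 1, 5, 7, 13, 9, 14, 8, 2, 12, 6] = (1 10 14 6 5)(2 11 8 13 12)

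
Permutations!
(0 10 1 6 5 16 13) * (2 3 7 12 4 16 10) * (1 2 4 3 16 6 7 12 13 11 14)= [4, 7, 16, 12, 6, 10, 5, 13, 8, 9, 2, 14, 3, 0, 1, 15, 11]= (0 4 6 5 10 2 16 11 14 1 7 13)(3 12)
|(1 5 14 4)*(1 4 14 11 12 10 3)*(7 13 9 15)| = 12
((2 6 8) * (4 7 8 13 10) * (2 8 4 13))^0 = (13) = [0, 1, 2, 3, 4, 5, 6, 7, 8, 9, 10, 11, 12, 13]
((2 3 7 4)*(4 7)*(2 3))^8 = (7) = [0, 1, 2, 3, 4, 5, 6, 7]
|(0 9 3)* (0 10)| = |(0 9 3 10)| = 4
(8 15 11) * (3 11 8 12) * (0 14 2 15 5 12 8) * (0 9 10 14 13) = [13, 1, 15, 11, 4, 12, 6, 7, 5, 10, 14, 8, 3, 0, 2, 9] = (0 13)(2 15 9 10 14)(3 11 8 5 12)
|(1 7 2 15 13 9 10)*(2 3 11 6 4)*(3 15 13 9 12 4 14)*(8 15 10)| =|(1 7 10)(2 13 12 4)(3 11 6 14)(8 15 9)| =12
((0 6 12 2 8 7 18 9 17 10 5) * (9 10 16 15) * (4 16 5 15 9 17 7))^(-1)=(0 5 17 15 10 18 7 9 16 4 8 2 12 6)=[5, 1, 12, 3, 8, 17, 0, 9, 2, 16, 18, 11, 6, 13, 14, 10, 4, 15, 7]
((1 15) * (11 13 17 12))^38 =(11 17)(12 13) =[0, 1, 2, 3, 4, 5, 6, 7, 8, 9, 10, 17, 13, 12, 14, 15, 16, 11]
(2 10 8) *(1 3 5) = (1 3 5)(2 10 8) = [0, 3, 10, 5, 4, 1, 6, 7, 2, 9, 8]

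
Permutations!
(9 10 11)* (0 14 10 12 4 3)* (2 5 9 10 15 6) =(0 14 15 6 2 5 9 12 4 3)(10 11) =[14, 1, 5, 0, 3, 9, 2, 7, 8, 12, 11, 10, 4, 13, 15, 6]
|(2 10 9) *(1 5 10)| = |(1 5 10 9 2)| = 5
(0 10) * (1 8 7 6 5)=(0 10)(1 8 7 6 5)=[10, 8, 2, 3, 4, 1, 5, 6, 7, 9, 0]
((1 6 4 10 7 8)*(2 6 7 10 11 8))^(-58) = (1 11 6 7 8 4 2) = [0, 11, 1, 3, 2, 5, 7, 8, 4, 9, 10, 6]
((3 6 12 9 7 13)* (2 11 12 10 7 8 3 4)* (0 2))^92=(0 10 9)(2 7 8)(3 11 13)(4 6 12)=[10, 1, 7, 11, 6, 5, 12, 8, 2, 0, 9, 13, 4, 3]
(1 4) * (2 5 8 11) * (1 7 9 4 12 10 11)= (1 12 10 11 2 5 8)(4 7 9)= [0, 12, 5, 3, 7, 8, 6, 9, 1, 4, 11, 2, 10]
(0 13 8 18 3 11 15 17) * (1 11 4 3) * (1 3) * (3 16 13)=(0 3 4 1 11 15 17)(8 18 16 13)=[3, 11, 2, 4, 1, 5, 6, 7, 18, 9, 10, 15, 12, 8, 14, 17, 13, 0, 16]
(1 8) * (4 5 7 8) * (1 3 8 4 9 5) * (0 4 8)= (0 4 1 9 5 7 8 3)= [4, 9, 2, 0, 1, 7, 6, 8, 3, 5]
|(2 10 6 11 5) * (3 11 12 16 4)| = |(2 10 6 12 16 4 3 11 5)| = 9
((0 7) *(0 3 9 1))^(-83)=(0 3 1 7 9)=[3, 7, 2, 1, 4, 5, 6, 9, 8, 0]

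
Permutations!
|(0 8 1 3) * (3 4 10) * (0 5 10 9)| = 15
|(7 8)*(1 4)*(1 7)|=4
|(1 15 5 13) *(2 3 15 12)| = 7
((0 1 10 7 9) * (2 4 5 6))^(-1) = (0 9 7 10 1)(2 6 5 4) = [9, 0, 6, 3, 2, 4, 5, 10, 8, 7, 1]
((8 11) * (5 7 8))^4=[0, 1, 2, 3, 4, 5, 6, 7, 8, 9, 10, 11]=(11)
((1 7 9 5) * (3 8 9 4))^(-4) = (1 3 5 4 9 7 8) = [0, 3, 2, 5, 9, 4, 6, 8, 1, 7]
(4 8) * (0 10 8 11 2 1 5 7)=(0 10 8 4 11 2 1 5 7)=[10, 5, 1, 3, 11, 7, 6, 0, 4, 9, 8, 2]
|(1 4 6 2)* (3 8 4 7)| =7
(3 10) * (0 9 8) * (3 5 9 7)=(0 7 3 10 5 9 8)=[7, 1, 2, 10, 4, 9, 6, 3, 0, 8, 5]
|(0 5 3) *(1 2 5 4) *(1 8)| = |(0 4 8 1 2 5 3)| = 7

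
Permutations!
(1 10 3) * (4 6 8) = (1 10 3)(4 6 8) = [0, 10, 2, 1, 6, 5, 8, 7, 4, 9, 3]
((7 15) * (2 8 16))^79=(2 8 16)(7 15)=[0, 1, 8, 3, 4, 5, 6, 15, 16, 9, 10, 11, 12, 13, 14, 7, 2]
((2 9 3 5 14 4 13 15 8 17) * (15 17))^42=(2 3 14 13)(4 17 9 5)=[0, 1, 3, 14, 17, 4, 6, 7, 8, 5, 10, 11, 12, 2, 13, 15, 16, 9]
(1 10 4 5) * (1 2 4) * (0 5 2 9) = [5, 10, 4, 3, 2, 9, 6, 7, 8, 0, 1] = (0 5 9)(1 10)(2 4)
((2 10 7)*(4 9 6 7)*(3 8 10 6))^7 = (2 6 7)(3 10 9 8 4) = [0, 1, 6, 10, 3, 5, 7, 2, 4, 8, 9]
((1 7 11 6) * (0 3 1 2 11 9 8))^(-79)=(0 8 9 7 1 3)(2 6 11)=[8, 3, 6, 0, 4, 5, 11, 1, 9, 7, 10, 2]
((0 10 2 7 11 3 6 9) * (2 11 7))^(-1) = (0 9 6 3 11 10) = [9, 1, 2, 11, 4, 5, 3, 7, 8, 6, 0, 10]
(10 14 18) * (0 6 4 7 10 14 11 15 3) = [6, 1, 2, 0, 7, 5, 4, 10, 8, 9, 11, 15, 12, 13, 18, 3, 16, 17, 14] = (0 6 4 7 10 11 15 3)(14 18)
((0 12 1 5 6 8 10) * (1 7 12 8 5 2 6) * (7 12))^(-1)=(12)(0 10 8)(1 5 6 2)=[10, 5, 1, 3, 4, 6, 2, 7, 0, 9, 8, 11, 12]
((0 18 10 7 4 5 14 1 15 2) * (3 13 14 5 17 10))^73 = (0 18 3 13 14 1 15 2)(4 17 10 7) = [18, 15, 0, 13, 17, 5, 6, 4, 8, 9, 7, 11, 12, 14, 1, 2, 16, 10, 3]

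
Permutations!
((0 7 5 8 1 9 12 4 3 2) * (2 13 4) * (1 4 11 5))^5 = (0 2 12 9 1 7)(3 4 8 5 11 13) = [2, 7, 12, 4, 8, 11, 6, 0, 5, 1, 10, 13, 9, 3]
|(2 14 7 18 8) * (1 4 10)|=|(1 4 10)(2 14 7 18 8)|=15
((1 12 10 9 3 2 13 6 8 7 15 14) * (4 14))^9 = [0, 7, 12, 1, 6, 5, 9, 2, 3, 14, 4, 11, 15, 10, 8, 13] = (1 7 2 12 15 13 10 4 6 9 14 8 3)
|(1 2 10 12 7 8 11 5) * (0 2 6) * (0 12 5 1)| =|(0 2 10 5)(1 6 12 7 8 11)| =12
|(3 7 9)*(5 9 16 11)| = 6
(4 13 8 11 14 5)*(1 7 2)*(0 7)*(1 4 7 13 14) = (0 13 8 11 1)(2 4 14 5 7) = [13, 0, 4, 3, 14, 7, 6, 2, 11, 9, 10, 1, 12, 8, 5]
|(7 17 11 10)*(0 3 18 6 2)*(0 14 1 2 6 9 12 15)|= |(0 3 18 9 12 15)(1 2 14)(7 17 11 10)|= 12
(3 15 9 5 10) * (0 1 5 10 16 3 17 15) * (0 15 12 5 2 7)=(0 1 2 7)(3 15 9 10 17 12 5 16)=[1, 2, 7, 15, 4, 16, 6, 0, 8, 10, 17, 11, 5, 13, 14, 9, 3, 12]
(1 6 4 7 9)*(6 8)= [0, 8, 2, 3, 7, 5, 4, 9, 6, 1]= (1 8 6 4 7 9)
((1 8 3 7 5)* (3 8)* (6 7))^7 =[0, 6, 2, 7, 4, 3, 5, 1, 8] =(8)(1 6 5 3 7)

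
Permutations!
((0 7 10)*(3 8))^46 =(0 7 10) =[7, 1, 2, 3, 4, 5, 6, 10, 8, 9, 0]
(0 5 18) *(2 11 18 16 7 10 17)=[5, 1, 11, 3, 4, 16, 6, 10, 8, 9, 17, 18, 12, 13, 14, 15, 7, 2, 0]=(0 5 16 7 10 17 2 11 18)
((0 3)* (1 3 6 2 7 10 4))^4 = (0 10)(1 2)(3 7)(4 6) = [10, 2, 1, 7, 6, 5, 4, 3, 8, 9, 0]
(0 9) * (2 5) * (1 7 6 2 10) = (0 9)(1 7 6 2 5 10) = [9, 7, 5, 3, 4, 10, 2, 6, 8, 0, 1]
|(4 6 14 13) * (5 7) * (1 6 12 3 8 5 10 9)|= |(1 6 14 13 4 12 3 8 5 7 10 9)|= 12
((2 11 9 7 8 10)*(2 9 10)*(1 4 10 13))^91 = (1 4 10 9 7 8 2 11 13) = [0, 4, 11, 3, 10, 5, 6, 8, 2, 7, 9, 13, 12, 1]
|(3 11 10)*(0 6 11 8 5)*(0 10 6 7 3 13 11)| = 9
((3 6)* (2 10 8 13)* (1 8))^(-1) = [0, 10, 13, 6, 4, 5, 3, 7, 1, 9, 2, 11, 12, 8] = (1 10 2 13 8)(3 6)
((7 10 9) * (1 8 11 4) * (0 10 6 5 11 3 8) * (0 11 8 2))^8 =(0 2 3 8 5 6 7 9 10)(1 4 11) =[2, 4, 3, 8, 11, 6, 7, 9, 5, 10, 0, 1]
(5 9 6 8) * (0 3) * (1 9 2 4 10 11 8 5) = (0 3)(1 9 6 5 2 4 10 11 8) = [3, 9, 4, 0, 10, 2, 5, 7, 1, 6, 11, 8]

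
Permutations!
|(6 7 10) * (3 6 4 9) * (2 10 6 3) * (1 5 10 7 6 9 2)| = |(1 5 10 4 2 7 9)| = 7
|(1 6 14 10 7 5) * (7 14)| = |(1 6 7 5)(10 14)| = 4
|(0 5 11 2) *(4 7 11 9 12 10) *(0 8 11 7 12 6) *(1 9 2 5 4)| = |(0 4 12 10 1 9 6)(2 8 11 5)| = 28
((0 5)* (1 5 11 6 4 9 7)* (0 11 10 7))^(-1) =[9, 7, 2, 3, 6, 1, 11, 10, 8, 4, 0, 5] =(0 9 4 6 11 5 1 7 10)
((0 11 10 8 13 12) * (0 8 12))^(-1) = (0 13 8 12 10 11) = [13, 1, 2, 3, 4, 5, 6, 7, 12, 9, 11, 0, 10, 8]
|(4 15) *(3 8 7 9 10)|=10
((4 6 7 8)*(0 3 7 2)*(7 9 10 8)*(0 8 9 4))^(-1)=(0 8 2 6 4 3)(9 10)=[8, 1, 6, 0, 3, 5, 4, 7, 2, 10, 9]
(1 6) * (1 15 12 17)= (1 6 15 12 17)= [0, 6, 2, 3, 4, 5, 15, 7, 8, 9, 10, 11, 17, 13, 14, 12, 16, 1]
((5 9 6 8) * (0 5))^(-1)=[8, 1, 2, 3, 4, 0, 9, 7, 6, 5]=(0 8 6 9 5)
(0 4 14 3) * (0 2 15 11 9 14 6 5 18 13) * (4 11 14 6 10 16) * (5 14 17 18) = (0 11 9 6 14 3 2 15 17 18 13)(4 10 16) = [11, 1, 15, 2, 10, 5, 14, 7, 8, 6, 16, 9, 12, 0, 3, 17, 4, 18, 13]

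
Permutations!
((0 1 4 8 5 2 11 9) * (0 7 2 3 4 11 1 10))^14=[0, 2, 7, 8, 5, 4, 6, 9, 3, 11, 10, 1]=(1 2 7 9 11)(3 8)(4 5)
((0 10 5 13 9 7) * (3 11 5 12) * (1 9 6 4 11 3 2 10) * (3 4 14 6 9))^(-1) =(0 7 9 13 5 11 4 3 1)(2 12 10)(6 14) =[7, 0, 12, 1, 3, 11, 14, 9, 8, 13, 2, 4, 10, 5, 6]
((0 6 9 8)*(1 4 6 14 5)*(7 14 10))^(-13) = (0 6 5 10 9 1 7 8 4 14) = [6, 7, 2, 3, 14, 10, 5, 8, 4, 1, 9, 11, 12, 13, 0]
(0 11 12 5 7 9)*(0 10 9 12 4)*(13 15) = (0 11 4)(5 7 12)(9 10)(13 15) = [11, 1, 2, 3, 0, 7, 6, 12, 8, 10, 9, 4, 5, 15, 14, 13]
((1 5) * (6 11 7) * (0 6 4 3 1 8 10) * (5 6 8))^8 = (0 10 8)(1 11 4)(3 6 7) = [10, 11, 2, 6, 1, 5, 7, 3, 0, 9, 8, 4]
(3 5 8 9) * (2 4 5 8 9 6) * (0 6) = (0 6 2 4 5 9 3 8) = [6, 1, 4, 8, 5, 9, 2, 7, 0, 3]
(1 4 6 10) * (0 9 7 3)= [9, 4, 2, 0, 6, 5, 10, 3, 8, 7, 1]= (0 9 7 3)(1 4 6 10)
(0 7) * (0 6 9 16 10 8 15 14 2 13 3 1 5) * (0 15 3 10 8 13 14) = [7, 5, 14, 1, 4, 15, 9, 6, 3, 16, 13, 11, 12, 10, 2, 0, 8] = (0 7 6 9 16 8 3 1 5 15)(2 14)(10 13)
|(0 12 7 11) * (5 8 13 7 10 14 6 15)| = |(0 12 10 14 6 15 5 8 13 7 11)| = 11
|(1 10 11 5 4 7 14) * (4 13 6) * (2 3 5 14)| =|(1 10 11 14)(2 3 5 13 6 4 7)| =28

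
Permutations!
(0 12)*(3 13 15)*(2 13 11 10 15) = [12, 1, 13, 11, 4, 5, 6, 7, 8, 9, 15, 10, 0, 2, 14, 3] = (0 12)(2 13)(3 11 10 15)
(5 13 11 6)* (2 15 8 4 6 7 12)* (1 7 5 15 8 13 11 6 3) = (1 7 12 2 8 4 3)(5 11)(6 15 13) = [0, 7, 8, 1, 3, 11, 15, 12, 4, 9, 10, 5, 2, 6, 14, 13]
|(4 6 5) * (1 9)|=|(1 9)(4 6 5)|=6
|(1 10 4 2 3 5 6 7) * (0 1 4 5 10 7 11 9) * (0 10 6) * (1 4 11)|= |(0 4 2 3 6 1 7 11 9 10 5)|= 11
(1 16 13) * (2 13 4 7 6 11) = (1 16 4 7 6 11 2 13) = [0, 16, 13, 3, 7, 5, 11, 6, 8, 9, 10, 2, 12, 1, 14, 15, 4]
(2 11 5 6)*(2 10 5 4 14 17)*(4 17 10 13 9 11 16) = (2 16 4 14 10 5 6 13 9 11 17) = [0, 1, 16, 3, 14, 6, 13, 7, 8, 11, 5, 17, 12, 9, 10, 15, 4, 2]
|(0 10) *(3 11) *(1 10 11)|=|(0 11 3 1 10)|=5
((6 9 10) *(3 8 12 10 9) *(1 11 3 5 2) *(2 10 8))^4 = (12)(5 10 6) = [0, 1, 2, 3, 4, 10, 5, 7, 8, 9, 6, 11, 12]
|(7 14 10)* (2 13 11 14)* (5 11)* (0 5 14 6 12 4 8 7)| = 12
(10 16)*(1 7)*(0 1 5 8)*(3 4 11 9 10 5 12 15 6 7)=(0 1 3 4 11 9 10 16 5 8)(6 7 12 15)=[1, 3, 2, 4, 11, 8, 7, 12, 0, 10, 16, 9, 15, 13, 14, 6, 5]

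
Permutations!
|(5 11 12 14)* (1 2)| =4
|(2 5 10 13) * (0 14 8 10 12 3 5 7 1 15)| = |(0 14 8 10 13 2 7 1 15)(3 5 12)| = 9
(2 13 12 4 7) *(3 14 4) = (2 13 12 3 14 4 7) = [0, 1, 13, 14, 7, 5, 6, 2, 8, 9, 10, 11, 3, 12, 4]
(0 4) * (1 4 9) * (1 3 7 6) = [9, 4, 2, 7, 0, 5, 1, 6, 8, 3] = (0 9 3 7 6 1 4)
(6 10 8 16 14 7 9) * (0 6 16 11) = (0 6 10 8 11)(7 9 16 14) = [6, 1, 2, 3, 4, 5, 10, 9, 11, 16, 8, 0, 12, 13, 7, 15, 14]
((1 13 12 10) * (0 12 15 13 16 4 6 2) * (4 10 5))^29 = (0 2 6 4 5 12)(1 10 16)(13 15) = [2, 10, 6, 3, 5, 12, 4, 7, 8, 9, 16, 11, 0, 15, 14, 13, 1]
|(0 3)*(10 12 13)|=|(0 3)(10 12 13)|=6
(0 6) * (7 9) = [6, 1, 2, 3, 4, 5, 0, 9, 8, 7] = (0 6)(7 9)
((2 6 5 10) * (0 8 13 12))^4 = (13) = [0, 1, 2, 3, 4, 5, 6, 7, 8, 9, 10, 11, 12, 13]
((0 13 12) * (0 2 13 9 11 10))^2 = (0 11)(2 12 13)(9 10) = [11, 1, 12, 3, 4, 5, 6, 7, 8, 10, 9, 0, 13, 2]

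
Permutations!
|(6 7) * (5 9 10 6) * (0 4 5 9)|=|(0 4 5)(6 7 9 10)|=12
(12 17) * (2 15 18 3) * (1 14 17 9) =(1 14 17 12 9)(2 15 18 3) =[0, 14, 15, 2, 4, 5, 6, 7, 8, 1, 10, 11, 9, 13, 17, 18, 16, 12, 3]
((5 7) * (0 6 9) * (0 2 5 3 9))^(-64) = [0, 1, 5, 9, 4, 7, 6, 3, 8, 2] = (2 5 7 3 9)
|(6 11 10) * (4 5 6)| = 5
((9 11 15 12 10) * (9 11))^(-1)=(10 12 15 11)=[0, 1, 2, 3, 4, 5, 6, 7, 8, 9, 12, 10, 15, 13, 14, 11]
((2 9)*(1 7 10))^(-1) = [0, 10, 9, 3, 4, 5, 6, 1, 8, 2, 7] = (1 10 7)(2 9)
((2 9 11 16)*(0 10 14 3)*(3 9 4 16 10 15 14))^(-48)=(16)(0 15 14 9 11 10 3)=[15, 1, 2, 0, 4, 5, 6, 7, 8, 11, 3, 10, 12, 13, 9, 14, 16]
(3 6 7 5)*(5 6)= (3 5)(6 7)= [0, 1, 2, 5, 4, 3, 7, 6]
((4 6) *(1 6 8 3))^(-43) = (1 4 3 6 8) = [0, 4, 2, 6, 3, 5, 8, 7, 1]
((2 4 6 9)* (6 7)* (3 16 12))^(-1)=(2 9 6 7 4)(3 12 16)=[0, 1, 9, 12, 2, 5, 7, 4, 8, 6, 10, 11, 16, 13, 14, 15, 3]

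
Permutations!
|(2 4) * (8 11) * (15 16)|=|(2 4)(8 11)(15 16)|=2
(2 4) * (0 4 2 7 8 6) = [4, 1, 2, 3, 7, 5, 0, 8, 6] = (0 4 7 8 6)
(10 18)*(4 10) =(4 10 18) =[0, 1, 2, 3, 10, 5, 6, 7, 8, 9, 18, 11, 12, 13, 14, 15, 16, 17, 4]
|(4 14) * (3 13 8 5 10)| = 10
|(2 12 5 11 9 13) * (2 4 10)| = 8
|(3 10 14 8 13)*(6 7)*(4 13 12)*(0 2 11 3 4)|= |(0 2 11 3 10 14 8 12)(4 13)(6 7)|= 8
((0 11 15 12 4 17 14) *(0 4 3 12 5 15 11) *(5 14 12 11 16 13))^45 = [0, 1, 2, 15, 16, 12, 6, 7, 8, 9, 10, 14, 5, 17, 11, 3, 4, 13] = (3 15)(4 16)(5 12)(11 14)(13 17)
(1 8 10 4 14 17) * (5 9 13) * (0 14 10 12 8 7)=(0 14 17 1 7)(4 10)(5 9 13)(8 12)=[14, 7, 2, 3, 10, 9, 6, 0, 12, 13, 4, 11, 8, 5, 17, 15, 16, 1]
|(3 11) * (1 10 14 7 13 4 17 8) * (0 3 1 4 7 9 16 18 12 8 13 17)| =12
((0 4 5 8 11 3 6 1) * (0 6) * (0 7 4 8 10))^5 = (0 4 11 10 7 8 5 3)(1 6) = [4, 6, 2, 0, 11, 3, 1, 8, 5, 9, 7, 10]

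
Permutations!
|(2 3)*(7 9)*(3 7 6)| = |(2 7 9 6 3)| = 5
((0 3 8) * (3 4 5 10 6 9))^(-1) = [8, 1, 2, 9, 0, 4, 10, 7, 3, 6, 5] = (0 8 3 9 6 10 5 4)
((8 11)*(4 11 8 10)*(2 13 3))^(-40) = (2 3 13)(4 10 11) = [0, 1, 3, 13, 10, 5, 6, 7, 8, 9, 11, 4, 12, 2]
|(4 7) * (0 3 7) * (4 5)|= 5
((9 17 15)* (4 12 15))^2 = (4 15 17 12 9) = [0, 1, 2, 3, 15, 5, 6, 7, 8, 4, 10, 11, 9, 13, 14, 17, 16, 12]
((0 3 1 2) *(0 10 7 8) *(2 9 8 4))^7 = (0 1 8 3 9)(2 4 7 10) = [1, 8, 4, 9, 7, 5, 6, 10, 3, 0, 2]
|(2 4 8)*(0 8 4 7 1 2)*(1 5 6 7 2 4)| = |(0 8)(1 4)(5 6 7)| = 6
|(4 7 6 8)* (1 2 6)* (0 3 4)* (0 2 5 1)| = |(0 3 4 7)(1 5)(2 6 8)| = 12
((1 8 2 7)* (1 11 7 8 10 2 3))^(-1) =[0, 3, 10, 8, 4, 5, 6, 11, 2, 9, 1, 7] =(1 3 8 2 10)(7 11)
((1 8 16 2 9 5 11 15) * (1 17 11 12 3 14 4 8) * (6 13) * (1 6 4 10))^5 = (1 16 3 13 9 10 8 12 6 2 14 4 5)(11 17 15) = [0, 16, 14, 13, 5, 1, 2, 7, 12, 10, 8, 17, 6, 9, 4, 11, 3, 15]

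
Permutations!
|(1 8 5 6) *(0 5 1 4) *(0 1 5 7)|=|(0 7)(1 8 5 6 4)|=10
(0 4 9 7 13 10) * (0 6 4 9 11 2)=(0 9 7 13 10 6 4 11 2)=[9, 1, 0, 3, 11, 5, 4, 13, 8, 7, 6, 2, 12, 10]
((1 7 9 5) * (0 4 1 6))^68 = (0 5 7 4 6 9 1) = [5, 0, 2, 3, 6, 7, 9, 4, 8, 1]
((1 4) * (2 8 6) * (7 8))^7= [0, 4, 6, 3, 1, 5, 8, 2, 7]= (1 4)(2 6 8 7)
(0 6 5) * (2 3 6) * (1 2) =(0 1 2 3 6 5) =[1, 2, 3, 6, 4, 0, 5]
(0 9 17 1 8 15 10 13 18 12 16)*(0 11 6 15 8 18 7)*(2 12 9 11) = [11, 18, 12, 3, 4, 5, 15, 0, 8, 17, 13, 6, 16, 7, 14, 10, 2, 1, 9] = (0 11 6 15 10 13 7)(1 18 9 17)(2 12 16)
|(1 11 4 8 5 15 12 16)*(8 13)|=9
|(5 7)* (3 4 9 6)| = 4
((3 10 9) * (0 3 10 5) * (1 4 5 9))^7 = (10) = [0, 1, 2, 3, 4, 5, 6, 7, 8, 9, 10]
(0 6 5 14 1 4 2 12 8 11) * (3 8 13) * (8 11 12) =(0 6 5 14 1 4 2 8 12 13 3 11) =[6, 4, 8, 11, 2, 14, 5, 7, 12, 9, 10, 0, 13, 3, 1]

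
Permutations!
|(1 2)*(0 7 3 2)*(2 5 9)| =7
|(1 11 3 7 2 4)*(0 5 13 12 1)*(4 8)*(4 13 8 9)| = |(0 5 8 13 12 1 11 3 7 2 9 4)| = 12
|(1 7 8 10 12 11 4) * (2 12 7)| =15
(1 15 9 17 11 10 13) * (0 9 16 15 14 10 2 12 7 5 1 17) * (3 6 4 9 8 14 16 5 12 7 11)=(0 8 14 10 13 17 3 6 4 9)(1 16 15 5)(2 7 12 11)=[8, 16, 7, 6, 9, 1, 4, 12, 14, 0, 13, 2, 11, 17, 10, 5, 15, 3]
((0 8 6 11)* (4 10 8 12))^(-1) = (0 11 6 8 10 4 12) = [11, 1, 2, 3, 12, 5, 8, 7, 10, 9, 4, 6, 0]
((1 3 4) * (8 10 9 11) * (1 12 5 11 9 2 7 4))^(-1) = (1 3)(2 10 8 11 5 12 4 7) = [0, 3, 10, 1, 7, 12, 6, 2, 11, 9, 8, 5, 4]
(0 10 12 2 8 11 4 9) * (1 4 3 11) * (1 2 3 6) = (0 10 12 3 11 6 1 4 9)(2 8) = [10, 4, 8, 11, 9, 5, 1, 7, 2, 0, 12, 6, 3]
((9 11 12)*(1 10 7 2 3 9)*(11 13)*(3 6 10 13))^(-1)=(1 12 11 13)(2 7 10 6)(3 9)=[0, 12, 7, 9, 4, 5, 2, 10, 8, 3, 6, 13, 11, 1]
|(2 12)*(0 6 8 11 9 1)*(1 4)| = 14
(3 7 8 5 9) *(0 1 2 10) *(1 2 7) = [2, 7, 10, 1, 4, 9, 6, 8, 5, 3, 0] = (0 2 10)(1 7 8 5 9 3)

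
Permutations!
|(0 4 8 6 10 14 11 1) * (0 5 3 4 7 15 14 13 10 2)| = 12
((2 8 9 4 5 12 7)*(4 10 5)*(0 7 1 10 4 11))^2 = [2, 5, 9, 3, 0, 1, 6, 8, 4, 11, 12, 7, 10] = (0 2 9 11 7 8 4)(1 5)(10 12)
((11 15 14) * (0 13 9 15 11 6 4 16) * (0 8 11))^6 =(0 4 9 8 14)(6 13 16 15 11) =[4, 1, 2, 3, 9, 5, 13, 7, 14, 8, 10, 6, 12, 16, 0, 11, 15]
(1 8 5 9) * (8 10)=(1 10 8 5 9)=[0, 10, 2, 3, 4, 9, 6, 7, 5, 1, 8]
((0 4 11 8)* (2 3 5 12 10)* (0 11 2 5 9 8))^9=(12)(0 2 9 11 4 3 8)=[2, 1, 9, 8, 3, 5, 6, 7, 0, 11, 10, 4, 12]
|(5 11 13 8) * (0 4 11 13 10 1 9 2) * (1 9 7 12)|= |(0 4 11 10 9 2)(1 7 12)(5 13 8)|= 6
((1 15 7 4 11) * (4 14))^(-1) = [0, 11, 2, 3, 14, 5, 6, 15, 8, 9, 10, 4, 12, 13, 7, 1] = (1 11 4 14 7 15)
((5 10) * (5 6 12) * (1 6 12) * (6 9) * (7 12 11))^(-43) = (1 6 9)(5 11 12 10 7) = [0, 6, 2, 3, 4, 11, 9, 5, 8, 1, 7, 12, 10]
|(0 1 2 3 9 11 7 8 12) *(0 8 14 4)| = |(0 1 2 3 9 11 7 14 4)(8 12)| = 18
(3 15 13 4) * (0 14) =(0 14)(3 15 13 4) =[14, 1, 2, 15, 3, 5, 6, 7, 8, 9, 10, 11, 12, 4, 0, 13]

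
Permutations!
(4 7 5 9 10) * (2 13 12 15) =[0, 1, 13, 3, 7, 9, 6, 5, 8, 10, 4, 11, 15, 12, 14, 2] =(2 13 12 15)(4 7 5 9 10)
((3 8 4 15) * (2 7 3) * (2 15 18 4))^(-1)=[0, 1, 8, 7, 18, 5, 6, 2, 3, 9, 10, 11, 12, 13, 14, 15, 16, 17, 4]=(2 8 3 7)(4 18)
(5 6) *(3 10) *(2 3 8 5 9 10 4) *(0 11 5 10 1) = (0 11 5 6 9 1)(2 3 4)(8 10) = [11, 0, 3, 4, 2, 6, 9, 7, 10, 1, 8, 5]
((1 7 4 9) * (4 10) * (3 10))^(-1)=(1 9 4 10 3 7)=[0, 9, 2, 7, 10, 5, 6, 1, 8, 4, 3]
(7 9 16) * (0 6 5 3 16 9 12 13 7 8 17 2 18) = [6, 1, 18, 16, 4, 3, 5, 12, 17, 9, 10, 11, 13, 7, 14, 15, 8, 2, 0] = (0 6 5 3 16 8 17 2 18)(7 12 13)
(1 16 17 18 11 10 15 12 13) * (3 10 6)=(1 16 17 18 11 6 3 10 15 12 13)=[0, 16, 2, 10, 4, 5, 3, 7, 8, 9, 15, 6, 13, 1, 14, 12, 17, 18, 11]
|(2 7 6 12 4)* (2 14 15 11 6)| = 6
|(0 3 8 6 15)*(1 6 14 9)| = 8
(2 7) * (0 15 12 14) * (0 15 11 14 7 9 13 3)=(0 11 14 15 12 7 2 9 13 3)=[11, 1, 9, 0, 4, 5, 6, 2, 8, 13, 10, 14, 7, 3, 15, 12]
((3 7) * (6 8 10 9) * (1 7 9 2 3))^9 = (1 7)(2 6)(3 8)(9 10) = [0, 7, 6, 8, 4, 5, 2, 1, 3, 10, 9]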